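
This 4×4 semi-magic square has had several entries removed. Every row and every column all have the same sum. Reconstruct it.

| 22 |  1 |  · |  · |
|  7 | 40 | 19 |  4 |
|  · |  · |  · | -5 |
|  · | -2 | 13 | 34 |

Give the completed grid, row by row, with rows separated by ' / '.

Row 2 is already complete: 7 + 40 + 19 + 4 = 70, so that is the magic constant.
Using row 4: -2 + 13 + 34 + ? → (4,1) = 70 − 45 = 25.
Column 1 needs 70; the known cells sum to 54, so (3,1) = 16.
Using column 2: 1 + 40 + (-2) + ? → (3,2) = 70 − 39 = 31.
Column 4 needs 70; the known cells sum to 33, so (1,4) = 37.
From row 1, 70 − (22 + 1 + 37) gives (1,3) = 10.
Using row 3: 16 + 31 + (-5) + ? → (3,3) = 70 − 42 = 28.

22 1 10 37 / 7 40 19 4 / 16 31 28 -5 / 25 -2 13 34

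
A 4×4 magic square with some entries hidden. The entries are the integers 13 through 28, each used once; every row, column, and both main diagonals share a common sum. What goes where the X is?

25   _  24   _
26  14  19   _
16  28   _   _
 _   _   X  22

18

The entries are 13 through 28, which sum to 328, so each line sums to 328/4 = 82.
From row 2, 82 − (26 + 14 + 19) gives (2,4) = 23.
Column 1 must total 82; the given cells sum to 67, so (4,1) = 15.
Main diagonal needs 82; the known cells sum to 61, so (3,3) = 21.
The remaining cell in anti-diagonal is (1,4) = 82 − 62 = 20.
From row 1, 82 − (25 + 24 + 20) gives (1,2) = 13.
From row 3, 82 − (16 + 28 + 21) gives (3,4) = 17.
Column 2 must total 82; the given cells sum to 55, so (4,2) = 27.
Column 3 needs 82; the known cells sum to 64, so (4,3) = 18.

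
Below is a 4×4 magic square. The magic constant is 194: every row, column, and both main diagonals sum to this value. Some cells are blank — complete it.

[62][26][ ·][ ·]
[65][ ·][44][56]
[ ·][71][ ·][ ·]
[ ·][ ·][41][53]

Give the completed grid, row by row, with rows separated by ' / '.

Row 2 needs 194; the known cells sum to 165, so (2,2) = 29.
Column 2: 26 + 29 + 71 + ? = 194, so (4,2) = 68.
Main diagonal needs 194; the known cells sum to 144, so (3,3) = 50.
Using row 4: 68 + 41 + 53 + ? → (4,1) = 194 − 162 = 32.
The remaining cell in column 1 is (3,1) = 194 − 159 = 35.
Using column 3: 44 + 50 + 41 + ? → (1,3) = 194 − 135 = 59.
The remaining cell in anti-diagonal is (1,4) = 194 − 147 = 47.
Row 3 must total 194; the given cells sum to 156, so (3,4) = 38.

62 26 59 47 / 65 29 44 56 / 35 71 50 38 / 32 68 41 53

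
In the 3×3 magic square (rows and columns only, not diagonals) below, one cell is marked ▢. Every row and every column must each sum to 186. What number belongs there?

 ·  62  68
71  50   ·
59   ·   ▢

53

Row 1: 62 + 68 + ? = 186, so (1,1) = 56.
Row 2 needs 186; the known cells sum to 121, so (2,3) = 65.
From column 2, 186 − (62 + 50) gives (3,2) = 74.
Column 3 must total 186; the given cells sum to 133, so (3,3) = 53.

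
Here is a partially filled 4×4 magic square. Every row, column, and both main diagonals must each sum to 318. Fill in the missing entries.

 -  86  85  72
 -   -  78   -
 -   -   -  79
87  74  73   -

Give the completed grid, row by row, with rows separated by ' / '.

Using row 1: 86 + 85 + 72 + ? → (1,1) = 318 − 243 = 75.
Using row 4: 87 + 74 + 73 + ? → (4,4) = 318 − 234 = 84.
Column 3 needs 318; the known cells sum to 236, so (3,3) = 82.
Column 4 must total 318; the given cells sum to 235, so (2,4) = 83.
Main diagonal needs 318; the known cells sum to 241, so (2,2) = 77.
The remaining cell in anti-diagonal is (3,2) = 318 − 237 = 81.
Using row 2: 77 + 78 + 83 + ? → (2,1) = 318 − 238 = 80.
The remaining cell in row 3 is (3,1) = 318 − 242 = 76.

75 86 85 72 / 80 77 78 83 / 76 81 82 79 / 87 74 73 84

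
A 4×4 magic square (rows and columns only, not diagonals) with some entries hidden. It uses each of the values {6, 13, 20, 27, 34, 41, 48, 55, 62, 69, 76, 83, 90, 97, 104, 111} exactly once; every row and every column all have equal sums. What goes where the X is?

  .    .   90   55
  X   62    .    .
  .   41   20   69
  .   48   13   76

The 16 entries sum to 936, so each line sums to 936/4 = 234.
Row 3: 41 + 20 + 69 + ? = 234, so (3,1) = 104.
The remaining cell in row 4 is (4,1) = 234 − 137 = 97.
Column 2: 62 + 41 + 48 + ? = 234, so (1,2) = 83.
Using column 3: 90 + 20 + 13 + ? → (2,3) = 234 − 123 = 111.
Using column 4: 55 + 69 + 76 + ? → (2,4) = 234 − 200 = 34.
From row 1, 234 − (83 + 90 + 55) gives (1,1) = 6.
Row 2 must total 234; the given cells sum to 207, so (2,1) = 27.

27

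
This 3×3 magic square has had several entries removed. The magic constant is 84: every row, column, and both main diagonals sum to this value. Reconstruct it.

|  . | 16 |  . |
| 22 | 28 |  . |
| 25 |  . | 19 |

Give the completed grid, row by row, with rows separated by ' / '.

37 16 31 / 22 28 34 / 25 40 19

From row 2, 84 − (22 + 28) gives (2,3) = 34.
Row 3 needs 84; the known cells sum to 44, so (3,2) = 40.
Column 1 must total 84; the given cells sum to 47, so (1,1) = 37.
Using column 3: 34 + 19 + ? → (1,3) = 84 − 53 = 31.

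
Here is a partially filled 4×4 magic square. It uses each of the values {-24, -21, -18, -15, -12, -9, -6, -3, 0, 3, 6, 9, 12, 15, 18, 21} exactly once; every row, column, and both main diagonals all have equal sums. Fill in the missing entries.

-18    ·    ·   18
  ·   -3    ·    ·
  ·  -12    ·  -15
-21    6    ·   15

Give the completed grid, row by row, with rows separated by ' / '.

-18 3 -9 18 / 12 -3 9 -24 / 21 -12 0 -15 / -21 6 -6 15

The 16 entries sum to -24, so each line sums to -24/4 = -6.
Row 4: -21 + 6 + 15 + ? = -6, so (4,3) = -6.
Column 2 needs -6; the known cells sum to -9, so (1,2) = 3.
Column 4 must total -6; the given cells sum to 18, so (2,4) = -24.
From main diagonal, -6 − (-18 + (-3) + 15) gives (3,3) = 0.
From anti-diagonal, -6 − (18 + (-12) + (-21)) gives (2,3) = 9.
Row 1: -18 + 3 + 18 + ? = -6, so (1,3) = -9.
Row 2 needs -6; the known cells sum to -18, so (2,1) = 12.
Row 3: -12 + 0 + (-15) + ? = -6, so (3,1) = 21.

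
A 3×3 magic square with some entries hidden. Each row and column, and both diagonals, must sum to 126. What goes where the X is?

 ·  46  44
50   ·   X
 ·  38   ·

Using row 1: 46 + 44 + ? → (1,1) = 126 − 90 = 36.
From column 1, 126 − (36 + 50) gives (3,1) = 40.
The remaining cell in column 2 is (2,2) = 126 − 84 = 42.
Using main diagonal: 36 + 42 + ? → (3,3) = 126 − 78 = 48.
Row 2 must total 126; the given cells sum to 92, so (2,3) = 34.

34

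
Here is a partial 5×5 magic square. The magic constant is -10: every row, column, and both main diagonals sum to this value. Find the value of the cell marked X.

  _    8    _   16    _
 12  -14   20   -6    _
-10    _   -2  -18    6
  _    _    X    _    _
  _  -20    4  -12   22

-24

Row 2 must total -10; the given cells sum to 12, so (2,5) = -22.
Using row 3: -10 + (-2) + (-18) + 6 + ? → (3,2) = -10 − (-24) = 14.
Row 5: -20 + 4 + (-12) + 22 + ? = -10, so (5,1) = -4.
Column 2: 8 + (-14) + 14 + (-20) + ? = -10, so (4,2) = 2.
The remaining cell in column 4 is (4,4) = -10 − (-20) = 10.
Main diagonal: -14 + (-2) + 10 + 22 + ? = -10, so (1,1) = -26.
The remaining cell in anti-diagonal is (1,5) = -10 − (-10) = 0.
The remaining cell in row 1 is (1,3) = -10 − (-2) = -8.
Column 1 must total -10; the given cells sum to -28, so (4,1) = 18.
From column 3, -10 − (-8 + 20 + (-2) + 4) gives (4,3) = -24.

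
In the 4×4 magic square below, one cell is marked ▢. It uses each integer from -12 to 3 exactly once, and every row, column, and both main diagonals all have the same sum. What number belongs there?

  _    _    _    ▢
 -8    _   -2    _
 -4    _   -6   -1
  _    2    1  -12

0

The entries are -12 through 3, which sum to -72, so each line sums to -72/4 = -18.
Row 3 must total -18; the given cells sum to -11, so (3,2) = -7.
The remaining cell in row 4 is (4,1) = -18 − (-9) = -9.
From column 1, -18 − (-8 + (-4) + (-9)) gives (1,1) = 3.
Using column 3: -2 + (-6) + 1 + ? → (1,3) = -18 − (-7) = -11.
Main diagonal needs -18; the known cells sum to -15, so (2,2) = -3.
The remaining cell in anti-diagonal is (1,4) = -18 − (-18) = 0.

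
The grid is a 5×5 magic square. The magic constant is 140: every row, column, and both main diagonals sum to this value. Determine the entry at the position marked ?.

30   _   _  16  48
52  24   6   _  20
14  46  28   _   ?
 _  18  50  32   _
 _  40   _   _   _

42

The remaining cell in row 2 is (2,4) = 140 − 102 = 38.
Column 2: 24 + 46 + 18 + 40 + ? = 140, so (1,2) = 12.
From main diagonal, 140 − (30 + 24 + 28 + 32) gives (5,5) = 26.
From anti-diagonal, 140 − (48 + 38 + 28 + 18) gives (5,1) = 8.
From row 1, 140 − (30 + 12 + 16 + 48) gives (1,3) = 34.
Column 1 must total 140; the given cells sum to 104, so (4,1) = 36.
The remaining cell in column 3 is (5,3) = 140 − 118 = 22.
Row 4 needs 140; the known cells sum to 136, so (4,5) = 4.
From row 5, 140 − (8 + 40 + 22 + 26) gives (5,4) = 44.
Using column 4: 16 + 38 + 32 + 44 + ? → (3,4) = 140 − 130 = 10.
From column 5, 140 − (48 + 20 + 4 + 26) gives (3,5) = 42.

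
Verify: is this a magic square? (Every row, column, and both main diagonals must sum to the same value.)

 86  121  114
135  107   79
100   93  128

Row 1: 86 + 121 + 114 = 321.
Row 2: 135 + 107 + 79 = 321.
Row 3: 100 + 93 + 128 = 321.
Column 1: 86 + 135 + 100 = 321.
Column 2: 121 + 107 + 93 = 321.
Column 3: 114 + 79 + 128 = 321.
Main diagonal: 86 + 107 + 128 = 321.
Anti-diagonal: 114 + 107 + 100 = 321.
All lines sum to 321.

Yes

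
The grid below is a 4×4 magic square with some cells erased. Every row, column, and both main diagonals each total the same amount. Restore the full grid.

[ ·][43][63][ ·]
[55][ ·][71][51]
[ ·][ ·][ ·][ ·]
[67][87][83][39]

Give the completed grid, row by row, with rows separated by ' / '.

79 43 63 91 / 55 99 71 51 / 75 47 59 95 / 67 87 83 39

Row 4 is already complete: 67 + 87 + 83 + 39 = 276, so that is the magic constant.
Row 2: 55 + 71 + 51 + ? = 276, so (2,2) = 99.
Column 2 must total 276; the given cells sum to 229, so (3,2) = 47.
From column 3, 276 − (63 + 71 + 83) gives (3,3) = 59.
Using main diagonal: 99 + 59 + 39 + ? → (1,1) = 276 − 197 = 79.
The remaining cell in anti-diagonal is (1,4) = 276 − 185 = 91.
Column 1 must total 276; the given cells sum to 201, so (3,1) = 75.
Column 4 needs 276; the known cells sum to 181, so (3,4) = 95.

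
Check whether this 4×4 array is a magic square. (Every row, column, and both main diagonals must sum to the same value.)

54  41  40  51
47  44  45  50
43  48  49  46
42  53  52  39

Row 1: 54 + 41 + 40 + 51 = 186.
Row 2: 47 + 44 + 45 + 50 = 186.
Row 3: 43 + 48 + 49 + 46 = 186.
Row 4: 42 + 53 + 52 + 39 = 186.
Column 1: 54 + 47 + 43 + 42 = 186.
Column 2: 41 + 44 + 48 + 53 = 186.
Column 3: 40 + 45 + 49 + 52 = 186.
Column 4: 51 + 50 + 46 + 39 = 186.
Main diagonal: 54 + 44 + 49 + 39 = 186.
Anti-diagonal: 51 + 45 + 48 + 42 = 186.
All lines sum to 186.

Yes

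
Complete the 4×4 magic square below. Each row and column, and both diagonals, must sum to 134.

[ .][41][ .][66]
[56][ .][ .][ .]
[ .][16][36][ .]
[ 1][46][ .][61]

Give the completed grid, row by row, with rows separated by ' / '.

6 41 21 66 / 56 31 51 -4 / 71 16 36 11 / 1 46 26 61

Row 4 must total 134; the given cells sum to 108, so (4,3) = 26.
Column 2: 41 + 16 + 46 + ? = 134, so (2,2) = 31.
Using main diagonal: 31 + 36 + 61 + ? → (1,1) = 134 − 128 = 6.
Anti-diagonal needs 134; the known cells sum to 83, so (2,3) = 51.
From row 1, 134 − (6 + 41 + 66) gives (1,3) = 21.
Row 2 needs 134; the known cells sum to 138, so (2,4) = -4.
The remaining cell in column 1 is (3,1) = 134 − 63 = 71.
The remaining cell in column 4 is (3,4) = 134 − 123 = 11.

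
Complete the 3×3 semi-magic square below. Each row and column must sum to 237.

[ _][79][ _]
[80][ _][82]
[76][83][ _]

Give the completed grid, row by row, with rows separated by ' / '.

The remaining cell in row 2 is (2,2) = 237 − 162 = 75.
Row 3 must total 237; the given cells sum to 159, so (3,3) = 78.
Using column 1: 80 + 76 + ? → (1,1) = 237 − 156 = 81.
The remaining cell in column 3 is (1,3) = 237 − 160 = 77.

81 79 77 / 80 75 82 / 76 83 78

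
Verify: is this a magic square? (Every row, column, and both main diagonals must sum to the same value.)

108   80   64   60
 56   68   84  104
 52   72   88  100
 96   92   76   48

Row 1: 108 + 80 + 64 + 60 = 312.
Row 2: 56 + 68 + 84 + 104 = 312.
Row 3: 52 + 72 + 88 + 100 = 312.
Row 4: 96 + 92 + 76 + 48 = 312.
Column 1: 108 + 56 + 52 + 96 = 312.
Column 2: 80 + 68 + 72 + 92 = 312.
Column 3: 64 + 84 + 88 + 76 = 312.
Column 4: 60 + 104 + 100 + 48 = 312.
Main diagonal: 108 + 68 + 88 + 48 = 312.
Anti-diagonal: 60 + 84 + 72 + 96 = 312.
All lines sum to 312.

Yes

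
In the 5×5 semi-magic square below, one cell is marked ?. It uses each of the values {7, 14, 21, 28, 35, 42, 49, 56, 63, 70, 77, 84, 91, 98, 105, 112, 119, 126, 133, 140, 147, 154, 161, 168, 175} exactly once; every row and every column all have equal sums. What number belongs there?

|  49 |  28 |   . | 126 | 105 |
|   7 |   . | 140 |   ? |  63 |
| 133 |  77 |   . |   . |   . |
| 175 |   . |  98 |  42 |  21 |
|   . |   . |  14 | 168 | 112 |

84

The 25 entries sum to 2275, so each line sums to 2275/5 = 455.
From row 1, 455 − (49 + 28 + 126 + 105) gives (1,3) = 147.
Using row 4: 175 + 98 + 42 + 21 + ? → (4,2) = 455 − 336 = 119.
Column 1: 49 + 7 + 133 + 175 + ? = 455, so (5,1) = 91.
Column 3 must total 455; the given cells sum to 399, so (3,3) = 56.
Column 5 must total 455; the given cells sum to 301, so (3,5) = 154.
Using row 3: 133 + 77 + 56 + 154 + ? → (3,4) = 455 − 420 = 35.
Row 5 must total 455; the given cells sum to 385, so (5,2) = 70.
Column 2 needs 455; the known cells sum to 294, so (2,2) = 161.
Column 4: 126 + 35 + 42 + 168 + ? = 455, so (2,4) = 84.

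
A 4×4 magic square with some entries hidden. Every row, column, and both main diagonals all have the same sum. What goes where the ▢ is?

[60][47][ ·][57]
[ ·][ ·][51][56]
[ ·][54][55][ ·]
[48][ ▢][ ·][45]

Anti-diagonal is complete and sums to 210; that is the magic constant.
Row 1 needs 210; the known cells sum to 164, so (1,3) = 46.
From column 3, 210 − (46 + 51 + 55) gives (4,3) = 58.
Column 4: 57 + 56 + 45 + ? = 210, so (3,4) = 52.
Using main diagonal: 60 + 55 + 45 + ? → (2,2) = 210 − 160 = 50.
Row 2: 50 + 51 + 56 + ? = 210, so (2,1) = 53.
Using row 3: 54 + 55 + 52 + ? → (3,1) = 210 − 161 = 49.
Row 4: 48 + 58 + 45 + ? = 210, so (4,2) = 59.

59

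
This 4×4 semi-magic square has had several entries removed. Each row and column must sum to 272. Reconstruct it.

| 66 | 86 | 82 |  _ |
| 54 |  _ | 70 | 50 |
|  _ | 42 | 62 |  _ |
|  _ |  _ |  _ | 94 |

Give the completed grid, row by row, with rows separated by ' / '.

The remaining cell in row 1 is (1,4) = 272 − 234 = 38.
The remaining cell in row 2 is (2,2) = 272 − 174 = 98.
The remaining cell in column 2 is (4,2) = 272 − 226 = 46.
Column 3 needs 272; the known cells sum to 214, so (4,3) = 58.
Using column 4: 38 + 50 + 94 + ? → (3,4) = 272 − 182 = 90.
From row 3, 272 − (42 + 62 + 90) gives (3,1) = 78.
Using row 4: 46 + 58 + 94 + ? → (4,1) = 272 − 198 = 74.

66 86 82 38 / 54 98 70 50 / 78 42 62 90 / 74 46 58 94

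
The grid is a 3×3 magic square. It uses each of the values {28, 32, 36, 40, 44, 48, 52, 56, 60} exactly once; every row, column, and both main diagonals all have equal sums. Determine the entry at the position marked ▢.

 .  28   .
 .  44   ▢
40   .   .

52

The 9 entries sum to 396, so each line sums to 396/3 = 132.
Column 2: 28 + 44 + ? = 132, so (3,2) = 60.
From anti-diagonal, 132 − (44 + 40) gives (1,3) = 48.
Using row 1: 28 + 48 + ? → (1,1) = 132 − 76 = 56.
Row 3: 40 + 60 + ? = 132, so (3,3) = 32.
Column 1 needs 132; the known cells sum to 96, so (2,1) = 36.
Using column 3: 48 + 32 + ? → (2,3) = 132 − 80 = 52.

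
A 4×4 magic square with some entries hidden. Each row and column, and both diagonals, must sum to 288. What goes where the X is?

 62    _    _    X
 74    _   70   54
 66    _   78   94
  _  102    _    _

Using row 2: 74 + 70 + 54 + ? → (2,2) = 288 − 198 = 90.
Row 3: 66 + 78 + 94 + ? = 288, so (3,2) = 50.
Using column 1: 62 + 74 + 66 + ? → (4,1) = 288 − 202 = 86.
Column 2: 90 + 50 + 102 + ? = 288, so (1,2) = 46.
Main diagonal must total 288; the given cells sum to 230, so (4,4) = 58.
From anti-diagonal, 288 − (70 + 50 + 86) gives (1,4) = 82.

82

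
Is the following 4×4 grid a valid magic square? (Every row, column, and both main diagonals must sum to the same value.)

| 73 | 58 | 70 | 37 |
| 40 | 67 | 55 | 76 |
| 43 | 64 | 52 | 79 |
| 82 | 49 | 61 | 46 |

Row 1: 73 + 58 + 70 + 37 = 238.
Row 2: 40 + 67 + 55 + 76 = 238.
Row 3: 43 + 64 + 52 + 79 = 238.
Row 4: 82 + 49 + 61 + 46 = 238.
Column 1: 73 + 40 + 43 + 82 = 238.
Column 2: 58 + 67 + 64 + 49 = 238.
Column 3: 70 + 55 + 52 + 61 = 238.
Column 4: 37 + 76 + 79 + 46 = 238.
Main diagonal: 73 + 67 + 52 + 46 = 238.
Anti-diagonal: 37 + 55 + 64 + 82 = 238.
All lines sum to 238.

Yes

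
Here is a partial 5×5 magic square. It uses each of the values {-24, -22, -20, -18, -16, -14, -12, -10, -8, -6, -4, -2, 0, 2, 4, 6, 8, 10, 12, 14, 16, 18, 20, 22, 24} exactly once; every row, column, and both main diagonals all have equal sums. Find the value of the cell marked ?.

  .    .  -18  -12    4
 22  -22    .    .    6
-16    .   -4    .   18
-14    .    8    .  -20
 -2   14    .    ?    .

-24

The 25 entries sum to 0, so each line sums to 0/5 = 0.
Using column 1: 22 + (-16) + (-14) + (-2) + ? → (1,1) = 0 − (-10) = 10.
The remaining cell in column 5 is (5,5) = 0 − 8 = -8.
Main diagonal: 10 + (-22) + (-4) + (-8) + ? = 0, so (4,4) = 24.
Row 1 must total 0; the given cells sum to -16, so (1,2) = 16.
Row 4 needs 0; the known cells sum to -2, so (4,2) = 2.
Using column 2: 16 + (-22) + 2 + 14 + ? → (3,2) = 0 − 10 = -10.
Anti-diagonal must total 0; the given cells sum to 0, so (2,4) = 0.
Row 2 needs 0; the known cells sum to 6, so (2,3) = -6.
Row 3 needs 0; the known cells sum to -12, so (3,4) = 12.
Column 3 must total 0; the given cells sum to -20, so (5,3) = 20.
The remaining cell in column 4 is (5,4) = 0 − 24 = -24.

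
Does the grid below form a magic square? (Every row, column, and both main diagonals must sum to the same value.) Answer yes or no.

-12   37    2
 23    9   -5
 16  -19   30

Row 1: -12 + 37 + 2 = 27.
Row 2: 23 + 9 + (-5) = 27.
Row 3: 16 + (-19) + 30 = 27.
Column 1: -12 + 23 + 16 = 27.
Column 2: 37 + 9 + (-19) = 27.
Column 3: 2 + (-5) + 30 = 27.
Main diagonal: -12 + 9 + 30 = 27.
Anti-diagonal: 2 + 9 + 16 = 27.
All lines sum to 27.

Yes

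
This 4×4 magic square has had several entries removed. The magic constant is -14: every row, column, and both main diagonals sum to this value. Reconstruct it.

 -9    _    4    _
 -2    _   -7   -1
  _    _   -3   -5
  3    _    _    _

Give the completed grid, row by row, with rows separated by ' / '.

Using row 2: -2 + (-7) + (-1) + ? → (2,2) = -14 − (-10) = -4.
The remaining cell in column 1 is (3,1) = -14 − (-8) = -6.
Column 3 must total -14; the given cells sum to -6, so (4,3) = -8.
Main diagonal must total -14; the given cells sum to -16, so (4,4) = 2.
From row 3, -14 − (-6 + (-3) + (-5)) gives (3,2) = 0.
Row 4 must total -14; the given cells sum to -3, so (4,2) = -11.
Column 2 needs -14; the known cells sum to -15, so (1,2) = 1.
From column 4, -14 − (-1 + (-5) + 2) gives (1,4) = -10.

-9 1 4 -10 / -2 -4 -7 -1 / -6 0 -3 -5 / 3 -11 -8 2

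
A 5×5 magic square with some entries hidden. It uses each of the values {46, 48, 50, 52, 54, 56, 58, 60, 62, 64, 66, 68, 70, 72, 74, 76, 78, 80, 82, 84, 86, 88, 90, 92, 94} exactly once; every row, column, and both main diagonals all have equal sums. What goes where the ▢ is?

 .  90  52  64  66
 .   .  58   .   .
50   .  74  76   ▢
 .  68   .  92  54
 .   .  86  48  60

The 25 entries sum to 1750, so each line sums to 1750/5 = 350.
Row 1: 90 + 52 + 64 + 66 + ? = 350, so (1,1) = 78.
From column 3, 350 − (52 + 58 + 74 + 86) gives (4,3) = 80.
Using column 4: 64 + 76 + 92 + 48 + ? → (2,4) = 350 − 280 = 70.
From main diagonal, 350 − (78 + 74 + 92 + 60) gives (2,2) = 46.
Anti-diagonal needs 350; the known cells sum to 278, so (5,1) = 72.
Row 4 needs 350; the known cells sum to 294, so (4,1) = 56.
From row 5, 350 − (72 + 86 + 48 + 60) gives (5,2) = 84.
Column 1 needs 350; the known cells sum to 256, so (2,1) = 94.
The remaining cell in column 2 is (3,2) = 350 − 288 = 62.
Row 2: 94 + 46 + 58 + 70 + ? = 350, so (2,5) = 82.
Row 3: 50 + 62 + 74 + 76 + ? = 350, so (3,5) = 88.

88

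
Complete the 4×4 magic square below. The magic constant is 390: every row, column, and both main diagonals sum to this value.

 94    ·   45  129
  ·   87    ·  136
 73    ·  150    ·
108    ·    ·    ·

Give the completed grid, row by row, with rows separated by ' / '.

94 122 45 129 / 115 87 52 136 / 73 101 150 66 / 108 80 143 59

Row 1 needs 390; the known cells sum to 268, so (1,2) = 122.
Column 1: 94 + 73 + 108 + ? = 390, so (2,1) = 115.
Main diagonal needs 390; the known cells sum to 331, so (4,4) = 59.
Row 2: 115 + 87 + 136 + ? = 390, so (2,3) = 52.
Column 3 must total 390; the given cells sum to 247, so (4,3) = 143.
Column 4 needs 390; the known cells sum to 324, so (3,4) = 66.
Anti-diagonal: 129 + 52 + 108 + ? = 390, so (3,2) = 101.
From row 4, 390 − (108 + 143 + 59) gives (4,2) = 80.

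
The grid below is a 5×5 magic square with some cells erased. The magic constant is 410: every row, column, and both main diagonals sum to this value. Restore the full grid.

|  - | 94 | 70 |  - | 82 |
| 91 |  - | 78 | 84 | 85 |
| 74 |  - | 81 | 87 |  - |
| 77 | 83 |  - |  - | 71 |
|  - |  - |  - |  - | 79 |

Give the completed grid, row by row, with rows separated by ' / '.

88 94 70 76 82 / 91 72 78 84 85 / 74 75 81 87 93 / 77 83 89 90 71 / 80 86 92 73 79

From row 2, 410 − (91 + 78 + 84 + 85) gives (2,2) = 72.
Column 5 must total 410; the given cells sum to 317, so (3,5) = 93.
Anti-diagonal must total 410; the given cells sum to 330, so (5,1) = 80.
Row 3: 74 + 81 + 87 + 93 + ? = 410, so (3,2) = 75.
Column 1 needs 410; the known cells sum to 322, so (1,1) = 88.
From column 2, 410 − (94 + 72 + 75 + 83) gives (5,2) = 86.
Main diagonal needs 410; the known cells sum to 320, so (4,4) = 90.
Using row 1: 88 + 94 + 70 + 82 + ? → (1,4) = 410 − 334 = 76.
Row 4 must total 410; the given cells sum to 321, so (4,3) = 89.
From column 3, 410 − (70 + 78 + 81 + 89) gives (5,3) = 92.
Using column 4: 76 + 84 + 87 + 90 + ? → (5,4) = 410 − 337 = 73.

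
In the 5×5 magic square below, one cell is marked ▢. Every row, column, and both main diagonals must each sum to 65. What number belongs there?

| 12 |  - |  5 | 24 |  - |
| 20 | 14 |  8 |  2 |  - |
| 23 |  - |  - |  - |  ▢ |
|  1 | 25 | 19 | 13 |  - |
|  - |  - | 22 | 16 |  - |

4

Row 2 must total 65; the given cells sum to 44, so (2,5) = 21.
The remaining cell in row 4 is (4,5) = 65 − 58 = 7.
The remaining cell in column 1 is (5,1) = 65 − 56 = 9.
The remaining cell in column 3 is (3,3) = 65 − 54 = 11.
Column 4 needs 65; the known cells sum to 55, so (3,4) = 10.
Main diagonal needs 65; the known cells sum to 50, so (5,5) = 15.
Anti-diagonal must total 65; the given cells sum to 47, so (1,5) = 18.
Row 1 must total 65; the given cells sum to 59, so (1,2) = 6.
Using row 5: 9 + 22 + 16 + 15 + ? → (5,2) = 65 − 62 = 3.
Column 2 must total 65; the given cells sum to 48, so (3,2) = 17.
Column 5: 18 + 21 + 7 + 15 + ? = 65, so (3,5) = 4.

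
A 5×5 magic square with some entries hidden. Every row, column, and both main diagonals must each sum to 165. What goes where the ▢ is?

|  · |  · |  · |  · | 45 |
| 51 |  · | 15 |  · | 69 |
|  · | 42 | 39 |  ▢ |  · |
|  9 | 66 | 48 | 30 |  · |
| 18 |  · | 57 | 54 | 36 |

21

Row 4 must total 165; the given cells sum to 153, so (4,5) = 12.
The remaining cell in row 5 is (5,2) = 165 − 165 = 0.
Using column 3: 15 + 39 + 48 + 57 + ? → (1,3) = 165 − 159 = 6.
The remaining cell in column 5 is (3,5) = 165 − 162 = 3.
Anti-diagonal: 45 + 39 + 66 + 18 + ? = 165, so (2,4) = -3.
Row 2 needs 165; the known cells sum to 132, so (2,2) = 33.
Using column 2: 33 + 42 + 66 + 0 + ? → (1,2) = 165 − 141 = 24.
From main diagonal, 165 − (33 + 39 + 30 + 36) gives (1,1) = 27.
From row 1, 165 − (27 + 24 + 6 + 45) gives (1,4) = 63.
Using column 1: 27 + 51 + 9 + 18 + ? → (3,1) = 165 − 105 = 60.
From column 4, 165 − (63 + (-3) + 30 + 54) gives (3,4) = 21.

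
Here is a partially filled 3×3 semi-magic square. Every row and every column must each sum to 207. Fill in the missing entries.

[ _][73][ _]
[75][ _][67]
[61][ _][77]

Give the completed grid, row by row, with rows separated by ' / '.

71 73 63 / 75 65 67 / 61 69 77

Row 2: 75 + 67 + ? = 207, so (2,2) = 65.
From row 3, 207 − (61 + 77) gives (3,2) = 69.
The remaining cell in column 1 is (1,1) = 207 − 136 = 71.
Column 3 must total 207; the given cells sum to 144, so (1,3) = 63.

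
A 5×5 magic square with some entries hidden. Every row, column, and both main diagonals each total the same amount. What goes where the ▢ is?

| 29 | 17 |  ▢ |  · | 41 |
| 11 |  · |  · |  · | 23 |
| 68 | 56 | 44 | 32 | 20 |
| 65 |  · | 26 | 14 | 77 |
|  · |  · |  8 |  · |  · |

Row 3 is complete and sums to 220; that is the magic constant.
From row 4, 220 − (65 + 26 + 14 + 77) gives (4,2) = 38.
From column 1, 220 − (29 + 11 + 68 + 65) gives (5,1) = 47.
From column 5, 220 − (41 + 23 + 20 + 77) gives (5,5) = 59.
From main diagonal, 220 − (29 + 44 + 14 + 59) gives (2,2) = 74.
Anti-diagonal needs 220; the known cells sum to 170, so (2,4) = 50.
Row 2: 11 + 74 + 50 + 23 + ? = 220, so (2,3) = 62.
The remaining cell in column 2 is (5,2) = 220 − 185 = 35.
The remaining cell in column 3 is (1,3) = 220 − 140 = 80.

80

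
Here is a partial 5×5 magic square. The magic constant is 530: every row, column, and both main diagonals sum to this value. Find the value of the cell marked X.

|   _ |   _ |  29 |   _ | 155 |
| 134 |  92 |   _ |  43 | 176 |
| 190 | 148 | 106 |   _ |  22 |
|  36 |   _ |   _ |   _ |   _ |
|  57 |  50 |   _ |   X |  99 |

141

From row 2, 530 − (134 + 92 + 43 + 176) gives (2,3) = 85.
Using row 3: 190 + 148 + 106 + 22 + ? → (3,4) = 530 − 466 = 64.
From column 1, 530 − (134 + 190 + 36 + 57) gives (1,1) = 113.
The remaining cell in column 5 is (4,5) = 530 − 452 = 78.
The remaining cell in main diagonal is (4,4) = 530 − 410 = 120.
The remaining cell in anti-diagonal is (4,2) = 530 − 361 = 169.
Row 4 must total 530; the given cells sum to 403, so (4,3) = 127.
Column 2: 92 + 148 + 169 + 50 + ? = 530, so (1,2) = 71.
Column 3 must total 530; the given cells sum to 347, so (5,3) = 183.
The remaining cell in row 1 is (1,4) = 530 − 368 = 162.
The remaining cell in row 5 is (5,4) = 530 − 389 = 141.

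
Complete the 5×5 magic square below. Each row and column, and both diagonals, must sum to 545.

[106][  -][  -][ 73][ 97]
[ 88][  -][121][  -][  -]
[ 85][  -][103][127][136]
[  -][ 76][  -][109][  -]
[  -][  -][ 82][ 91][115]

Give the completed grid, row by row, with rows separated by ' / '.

106 130 139 73 97 / 88 112 121 145 79 / 85 94 103 127 136 / 142 76 100 109 118 / 124 133 82 91 115

Row 3: 85 + 103 + 127 + 136 + ? = 545, so (3,2) = 94.
Column 4: 73 + 127 + 109 + 91 + ? = 545, so (2,4) = 145.
Main diagonal: 106 + 103 + 109 + 115 + ? = 545, so (2,2) = 112.
The remaining cell in anti-diagonal is (5,1) = 545 − 421 = 124.
The remaining cell in row 2 is (2,5) = 545 − 466 = 79.
Using row 5: 124 + 82 + 91 + 115 + ? → (5,2) = 545 − 412 = 133.
Column 1: 106 + 88 + 85 + 124 + ? = 545, so (4,1) = 142.
Column 2 must total 545; the given cells sum to 415, so (1,2) = 130.
Column 5: 97 + 79 + 136 + 115 + ? = 545, so (4,5) = 118.
The remaining cell in row 1 is (1,3) = 545 − 406 = 139.
The remaining cell in row 4 is (4,3) = 545 − 445 = 100.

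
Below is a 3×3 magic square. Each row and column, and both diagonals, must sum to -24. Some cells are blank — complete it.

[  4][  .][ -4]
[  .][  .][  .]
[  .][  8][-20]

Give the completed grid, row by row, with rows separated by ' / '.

4 -24 -4 / -16 -8 0 / -12 8 -20

From row 1, -24 − (4 + (-4)) gives (1,2) = -24.
Row 3: 8 + (-20) + ? = -24, so (3,1) = -12.
From column 1, -24 − (4 + (-12)) gives (2,1) = -16.
Using column 2: -24 + 8 + ? → (2,2) = -24 − (-16) = -8.
Column 3: -4 + (-20) + ? = -24, so (2,3) = 0.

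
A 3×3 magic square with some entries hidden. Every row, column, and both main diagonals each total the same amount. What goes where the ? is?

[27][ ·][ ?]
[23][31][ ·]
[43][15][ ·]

19

Column 1 is complete and sums to 93; that is the magic constant.
Row 2: 23 + 31 + ? = 93, so (2,3) = 39.
Row 3: 43 + 15 + ? = 93, so (3,3) = 35.
Column 2: 31 + 15 + ? = 93, so (1,2) = 47.
Column 3 needs 93; the known cells sum to 74, so (1,3) = 19.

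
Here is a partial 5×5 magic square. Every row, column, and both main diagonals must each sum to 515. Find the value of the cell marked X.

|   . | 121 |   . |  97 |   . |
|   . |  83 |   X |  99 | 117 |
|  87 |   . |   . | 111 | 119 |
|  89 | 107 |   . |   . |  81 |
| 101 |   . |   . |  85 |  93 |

The remaining cell in column 4 is (4,4) = 515 − 392 = 123.
The remaining cell in column 5 is (1,5) = 515 − 410 = 105.
Anti-diagonal must total 515; the given cells sum to 412, so (3,3) = 103.
Row 3 must total 515; the given cells sum to 420, so (3,2) = 95.
The remaining cell in row 4 is (4,3) = 515 − 400 = 115.
Column 2 must total 515; the given cells sum to 406, so (5,2) = 109.
From main diagonal, 515 − (83 + 103 + 123 + 93) gives (1,1) = 113.
From row 1, 515 − (113 + 121 + 97 + 105) gives (1,3) = 79.
The remaining cell in row 5 is (5,3) = 515 − 388 = 127.
Column 1 needs 515; the known cells sum to 390, so (2,1) = 125.
From column 3, 515 − (79 + 103 + 115 + 127) gives (2,3) = 91.

91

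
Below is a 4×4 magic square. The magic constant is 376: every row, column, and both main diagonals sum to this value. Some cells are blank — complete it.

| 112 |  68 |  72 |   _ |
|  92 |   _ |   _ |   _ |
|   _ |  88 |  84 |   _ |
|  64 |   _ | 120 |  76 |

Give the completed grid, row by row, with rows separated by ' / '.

Row 1 must total 376; the given cells sum to 252, so (1,4) = 124.
Row 4 must total 376; the given cells sum to 260, so (4,2) = 116.
From column 1, 376 − (112 + 92 + 64) gives (3,1) = 108.
The remaining cell in column 2 is (2,2) = 376 − 272 = 104.
Column 3: 72 + 84 + 120 + ? = 376, so (2,3) = 100.
Row 2: 92 + 104 + 100 + ? = 376, so (2,4) = 80.
From row 3, 376 − (108 + 88 + 84) gives (3,4) = 96.

112 68 72 124 / 92 104 100 80 / 108 88 84 96 / 64 116 120 76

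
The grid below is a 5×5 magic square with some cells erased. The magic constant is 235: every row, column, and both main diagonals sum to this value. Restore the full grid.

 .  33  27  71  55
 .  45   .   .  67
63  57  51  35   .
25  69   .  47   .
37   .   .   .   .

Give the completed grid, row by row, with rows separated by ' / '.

49 33 27 71 55 / 61 45 39 23 67 / 63 57 51 35 29 / 25 69 53 47 41 / 37 31 65 59 43

Using row 1: 33 + 27 + 71 + 55 + ? → (1,1) = 235 − 186 = 49.
Row 3: 63 + 57 + 51 + 35 + ? = 235, so (3,5) = 29.
From column 1, 235 − (49 + 63 + 25 + 37) gives (2,1) = 61.
The remaining cell in column 2 is (5,2) = 235 − 204 = 31.
Main diagonal needs 235; the known cells sum to 192, so (5,5) = 43.
The remaining cell in anti-diagonal is (2,4) = 235 − 212 = 23.
The remaining cell in row 2 is (2,3) = 235 − 196 = 39.
Column 4 needs 235; the known cells sum to 176, so (5,4) = 59.
Column 5 needs 235; the known cells sum to 194, so (4,5) = 41.
Using row 4: 25 + 69 + 47 + 41 + ? → (4,3) = 235 − 182 = 53.
From row 5, 235 − (37 + 31 + 59 + 43) gives (5,3) = 65.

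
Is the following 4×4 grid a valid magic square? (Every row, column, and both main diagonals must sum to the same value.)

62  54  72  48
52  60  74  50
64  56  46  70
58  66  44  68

Row 1: 62 + 54 + 72 + 48 = 236.
Row 2: 52 + 60 + 74 + 50 = 236.
Row 3: 64 + 56 + 46 + 70 = 236.
Row 4: 58 + 66 + 44 + 68 = 236.
Column 1: 62 + 52 + 64 + 58 = 236.
Column 2: 54 + 60 + 56 + 66 = 236.
Column 3: 72 + 74 + 46 + 44 = 236.
Column 4: 48 + 50 + 70 + 68 = 236.
Main diagonal: 62 + 60 + 46 + 68 = 236.
Anti-diagonal: 48 + 74 + 56 + 58 = 236.
All lines sum to 236.

Yes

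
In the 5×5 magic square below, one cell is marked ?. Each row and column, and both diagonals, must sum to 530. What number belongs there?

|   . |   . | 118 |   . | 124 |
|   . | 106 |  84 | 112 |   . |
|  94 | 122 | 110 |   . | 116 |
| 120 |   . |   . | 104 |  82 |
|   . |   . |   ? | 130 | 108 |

92

Row 3 needs 530; the known cells sum to 442, so (3,4) = 88.
Column 4 needs 530; the known cells sum to 434, so (1,4) = 96.
Column 5: 124 + 116 + 82 + 108 + ? = 530, so (2,5) = 100.
From main diagonal, 530 − (106 + 110 + 104 + 108) gives (1,1) = 102.
Row 1 needs 530; the known cells sum to 440, so (1,2) = 90.
From row 2, 530 − (106 + 84 + 112 + 100) gives (2,1) = 128.
Column 1: 102 + 128 + 94 + 120 + ? = 530, so (5,1) = 86.
Using anti-diagonal: 124 + 112 + 110 + 86 + ? → (4,2) = 530 − 432 = 98.
The remaining cell in row 4 is (4,3) = 530 − 404 = 126.
Column 2 must total 530; the given cells sum to 416, so (5,2) = 114.
Using column 3: 118 + 84 + 110 + 126 + ? → (5,3) = 530 − 438 = 92.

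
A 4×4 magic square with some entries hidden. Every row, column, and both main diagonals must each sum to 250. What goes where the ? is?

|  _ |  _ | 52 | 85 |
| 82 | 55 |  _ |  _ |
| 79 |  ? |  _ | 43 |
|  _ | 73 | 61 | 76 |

The remaining cell in row 4 is (4,1) = 250 − 210 = 40.
From column 1, 250 − (82 + 79 + 40) gives (1,1) = 49.
Column 4 needs 250; the known cells sum to 204, so (2,4) = 46.
Main diagonal needs 250; the known cells sum to 180, so (3,3) = 70.
From row 1, 250 − (49 + 52 + 85) gives (1,2) = 64.
Using row 2: 82 + 55 + 46 + ? → (2,3) = 250 − 183 = 67.
Row 3: 79 + 70 + 43 + ? = 250, so (3,2) = 58.

58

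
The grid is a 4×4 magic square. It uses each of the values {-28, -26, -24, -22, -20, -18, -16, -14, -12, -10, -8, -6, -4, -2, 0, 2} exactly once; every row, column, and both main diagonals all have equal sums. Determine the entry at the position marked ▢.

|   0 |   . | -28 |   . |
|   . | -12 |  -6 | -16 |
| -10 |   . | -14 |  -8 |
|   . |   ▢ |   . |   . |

The 16 entries sum to -208, so each line sums to -208/4 = -52.
Row 2 must total -52; the given cells sum to -34, so (2,1) = -18.
Using row 3: -10 + (-14) + (-8) + ? → (3,2) = -52 − (-32) = -20.
Column 1 needs -52; the known cells sum to -28, so (4,1) = -24.
Using column 3: -28 + (-6) + (-14) + ? → (4,3) = -52 − (-48) = -4.
Main diagonal needs -52; the known cells sum to -26, so (4,4) = -26.
From anti-diagonal, -52 − (-6 + (-20) + (-24)) gives (1,4) = -2.
Using row 1: 0 + (-28) + (-2) + ? → (1,2) = -52 − (-30) = -22.
From row 4, -52 − (-24 + (-4) + (-26)) gives (4,2) = 2.

2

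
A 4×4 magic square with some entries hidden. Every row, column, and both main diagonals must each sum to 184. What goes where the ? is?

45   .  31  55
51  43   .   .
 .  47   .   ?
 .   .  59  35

Row 1: 45 + 31 + 55 + ? = 184, so (1,2) = 53.
Column 2 needs 184; the known cells sum to 143, so (4,2) = 41.
Using main diagonal: 45 + 43 + 35 + ? → (3,3) = 184 − 123 = 61.
Row 4 must total 184; the given cells sum to 135, so (4,1) = 49.
Using column 1: 45 + 51 + 49 + ? → (3,1) = 184 − 145 = 39.
Using column 3: 31 + 61 + 59 + ? → (2,3) = 184 − 151 = 33.
The remaining cell in row 2 is (2,4) = 184 − 127 = 57.
The remaining cell in row 3 is (3,4) = 184 − 147 = 37.

37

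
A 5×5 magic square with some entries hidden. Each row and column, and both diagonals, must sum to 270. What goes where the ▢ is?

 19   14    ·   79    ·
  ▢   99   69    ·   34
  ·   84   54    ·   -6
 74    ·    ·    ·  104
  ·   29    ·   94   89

From column 2, 270 − (14 + 99 + 84 + 29) gives (4,2) = 44.
Column 5: 34 + (-6) + 104 + 89 + ? = 270, so (1,5) = 49.
Main diagonal must total 270; the given cells sum to 261, so (4,4) = 9.
Row 1: 19 + 14 + 79 + 49 + ? = 270, so (1,3) = 109.
The remaining cell in row 4 is (4,3) = 270 − 231 = 39.
From column 3, 270 − (109 + 69 + 54 + 39) gives (5,3) = -1.
Row 5: 29 + (-1) + 94 + 89 + ? = 270, so (5,1) = 59.
Using anti-diagonal: 49 + 54 + 44 + 59 + ? → (2,4) = 270 − 206 = 64.
Row 2: 99 + 69 + 64 + 34 + ? = 270, so (2,1) = 4.

4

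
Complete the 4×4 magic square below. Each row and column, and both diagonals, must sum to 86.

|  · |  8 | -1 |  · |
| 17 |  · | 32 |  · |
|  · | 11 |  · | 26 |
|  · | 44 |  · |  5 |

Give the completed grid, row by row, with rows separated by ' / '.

Column 2: 8 + 11 + 44 + ? = 86, so (2,2) = 23.
Row 2 must total 86; the given cells sum to 72, so (2,4) = 14.
Column 4 needs 86; the known cells sum to 45, so (1,4) = 41.
The remaining cell in anti-diagonal is (4,1) = 86 − 84 = 2.
Row 1 must total 86; the given cells sum to 48, so (1,1) = 38.
Row 4 needs 86; the known cells sum to 51, so (4,3) = 35.
The remaining cell in column 1 is (3,1) = 86 − 57 = 29.
Column 3: -1 + 32 + 35 + ? = 86, so (3,3) = 20.

38 8 -1 41 / 17 23 32 14 / 29 11 20 26 / 2 44 35 5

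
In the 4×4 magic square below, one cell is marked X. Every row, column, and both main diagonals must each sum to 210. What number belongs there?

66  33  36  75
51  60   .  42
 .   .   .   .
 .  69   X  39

72

Row 2: 51 + 60 + 42 + ? = 210, so (2,3) = 57.
Using column 2: 33 + 60 + 69 + ? → (3,2) = 210 − 162 = 48.
The remaining cell in column 4 is (3,4) = 210 − 156 = 54.
From main diagonal, 210 − (66 + 60 + 39) gives (3,3) = 45.
The remaining cell in anti-diagonal is (4,1) = 210 − 180 = 30.
Using row 3: 48 + 45 + 54 + ? → (3,1) = 210 − 147 = 63.
Row 4 needs 210; the known cells sum to 138, so (4,3) = 72.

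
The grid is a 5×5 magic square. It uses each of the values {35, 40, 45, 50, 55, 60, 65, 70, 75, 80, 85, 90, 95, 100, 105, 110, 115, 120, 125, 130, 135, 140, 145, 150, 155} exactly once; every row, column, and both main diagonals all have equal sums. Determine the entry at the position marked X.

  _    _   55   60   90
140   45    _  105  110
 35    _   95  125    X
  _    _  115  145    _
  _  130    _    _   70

The 25 entries sum to 2375, so each line sums to 2375/5 = 475.
The remaining cell in row 2 is (2,3) = 475 − 400 = 75.
The remaining cell in column 3 is (5,3) = 475 − 340 = 135.
Column 4 must total 475; the given cells sum to 435, so (5,4) = 40.
Using main diagonal: 45 + 95 + 145 + 70 + ? → (1,1) = 475 − 355 = 120.
Row 1 needs 475; the known cells sum to 325, so (1,2) = 150.
Row 5 must total 475; the given cells sum to 375, so (5,1) = 100.
Using column 1: 120 + 140 + 35 + 100 + ? → (4,1) = 475 − 395 = 80.
Using anti-diagonal: 90 + 105 + 95 + 100 + ? → (4,2) = 475 − 390 = 85.
Row 4 must total 475; the given cells sum to 425, so (4,5) = 50.
Column 2: 150 + 45 + 85 + 130 + ? = 475, so (3,2) = 65.
Column 5 needs 475; the known cells sum to 320, so (3,5) = 155.

155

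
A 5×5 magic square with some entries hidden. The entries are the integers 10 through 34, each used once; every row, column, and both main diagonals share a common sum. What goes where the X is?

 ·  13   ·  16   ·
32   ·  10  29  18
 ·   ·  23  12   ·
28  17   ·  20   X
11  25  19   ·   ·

The entries are 10 through 34, which sum to 550, so each line sums to 550/5 = 110.
Row 2 must total 110; the given cells sum to 89, so (2,2) = 21.
Column 2 needs 110; the known cells sum to 76, so (3,2) = 34.
Column 4 needs 110; the known cells sum to 77, so (5,4) = 33.
Using anti-diagonal: 29 + 23 + 17 + 11 + ? → (1,5) = 110 − 80 = 30.
Row 5 must total 110; the given cells sum to 88, so (5,5) = 22.
Main diagonal: 21 + 23 + 20 + 22 + ? = 110, so (1,1) = 24.
From row 1, 110 − (24 + 13 + 16 + 30) gives (1,3) = 27.
Column 1 must total 110; the given cells sum to 95, so (3,1) = 15.
From column 3, 110 − (27 + 10 + 23 + 19) gives (4,3) = 31.
The remaining cell in row 3 is (3,5) = 110 − 84 = 26.
Using row 4: 28 + 17 + 31 + 20 + ? → (4,5) = 110 − 96 = 14.

14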